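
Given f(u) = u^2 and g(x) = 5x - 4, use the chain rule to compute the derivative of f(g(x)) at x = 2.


Using the chain rule: (f(g(x)))' = f'(g(x)) * g'(x)
First, find g(2):
g(2) = 5 * 2 - 4 = 6
Next, f'(u) = 2u
And g'(x) = 5
So f'(g(2)) * g'(2)
= 2 * 6 * 5
= 60

60


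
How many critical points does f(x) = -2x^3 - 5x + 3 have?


Find where f'(x) = 0:
f(x) = -2x^3 - 5x + 3
f'(x) = -6x^2 - 5
This is a quadratic in x. Use the discriminant to count real roots.
Discriminant = (0)^2 - 4 * (-6) * (-5)
= 0 - 120
= -120
Since discriminant < 0, f'(x) = 0 has no real solutions.
Number of critical points: 0

0


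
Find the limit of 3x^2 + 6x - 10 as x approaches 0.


Since polynomials are continuous, we use direct substitution.
lim(x->0) of 3x^2 + 6x - 10
= 3 * 0^2 + 6 * 0 - 10
= 0 + 0 - 10
= -10

-10


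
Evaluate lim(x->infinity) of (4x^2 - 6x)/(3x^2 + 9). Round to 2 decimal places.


For limits at infinity with equal-degree polynomials,
we compare leading coefficients.
Numerator leading term: 4x^2
Denominator leading term: 3x^2
Divide both by x^2:
lim = (4 - 6/x) / (3 + 9/x^2)
As x -> infinity, the 1/x and 1/x^2 terms vanish:
= 4/3 ≈ 1.33

1.33


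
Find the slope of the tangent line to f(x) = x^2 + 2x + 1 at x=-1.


The slope of the tangent line equals f'(x) at the point.
f(x) = x^2 + 2x + 1
f'(x) = 2x + 2
At x = -1:
f'(-1) = 2 * (-1) + 2
= -2 + 2
= 0

0


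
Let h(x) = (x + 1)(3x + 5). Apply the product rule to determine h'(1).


Let u(x) = x + 1 and v(x) = 3x + 5
u'(x) = 1
v'(x) = 3
Product rule: h'(x) = u'(x)*v(x) + u(x)*v'(x)
= 1 * (3x + 5) + (x + 1) * 3
At x = 1:
u(1) = 1 * 1 + 1 = 2
v(1) = 3 * 1 + 5 = 8
h'(1) = 1 * 8 + 2 * 3
= 8 + 6
= 14

14


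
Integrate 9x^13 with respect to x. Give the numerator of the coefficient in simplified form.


Apply the power rule for integration:
integral of ax^n dx = a/(n+1) * x^(n+1) + C
integral of 9x^13 dx
= 9/14 * x^14 + C
The coefficient in lowest terms is 9/14, and its numerator is 9

9


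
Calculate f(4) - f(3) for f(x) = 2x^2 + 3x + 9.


Net change = f(b) - f(a)
f(x) = 2x^2 + 3x + 9
Compute f(4):
f(4) = 2 * 4^2 + 3 * 4 + 9
= 32 + 12 + 9
= 53
Compute f(3):
f(3) = 2 * 3^2 + 3 * 3 + 9
= 18 + 9 + 9
= 36
Net change = 53 - 36 = 17

17


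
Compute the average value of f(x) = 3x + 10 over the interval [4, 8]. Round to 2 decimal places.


Average value = 1/(b-a) * integral from a to b of f(x) dx
First compute the integral of 3x + 10:
F(x) = (3/2)x^2 + 10x
F(8) = 3/2 * 64 + 10 * 8 = 176
F(4) = 3/2 * 16 + 10 * 4 = 64
Integral = 176 - 64 = 112
Average = 112 / (8 - 4) = 112 / 4
= 28 = 28.00

28.00


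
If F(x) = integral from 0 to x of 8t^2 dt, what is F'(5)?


By the Fundamental Theorem of Calculus (Part 1):
If F(x) = integral from 0 to x of f(t) dt, then F'(x) = f(x)
Here f(t) = 8t^2
So F'(x) = 8x^2
Evaluate at x = 5:
F'(5) = 8 * 5^2
= 8 * 25
= 200

200


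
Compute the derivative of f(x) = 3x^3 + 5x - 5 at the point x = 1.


Differentiate f(x) = 3x^3 + 5x - 5 term by term:
f'(x) = 9x^2 + 5
Substitute x = 1:
f'(1) = 9 * 1^2 + 0 * 1 + 5
= 9 + 0 + 5
= 14

14


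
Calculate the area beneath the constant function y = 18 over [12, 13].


The area under a constant function y = 18 is a rectangle.
Width = 13 - 12 = 1
Height = 18
Area = width * height
= 1 * 18
= 18

18


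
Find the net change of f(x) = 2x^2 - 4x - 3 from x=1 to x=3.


Net change = f(b) - f(a)
f(x) = 2x^2 - 4x - 3
Compute f(3):
f(3) = 2 * 3^2 - 4 * 3 - 3
= 18 - 12 - 3
= 3
Compute f(1):
f(1) = 2 * 1^2 - 4 * 1 - 3
= 2 - 4 - 3
= -5
Net change = 3 - (-5) = 8

8


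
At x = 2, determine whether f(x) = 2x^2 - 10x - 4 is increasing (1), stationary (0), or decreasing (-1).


Compute f'(x) to determine behavior:
f'(x) = 4x - 10
f'(2) = 4 * 2 - 10
= 8 - 10
= -2
Since f'(2) < 0, the function is decreasing (-1)

-1


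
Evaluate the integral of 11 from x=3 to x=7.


The integral of a constant k over [a, b] equals k * (b - a).
integral from 3 to 7 of 11 dx
= 11 * (7 - 3)
= 11 * 4
= 44

44


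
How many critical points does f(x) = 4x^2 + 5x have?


Find where f'(x) = 0:
f'(x) = 8x + 5
Set f'(x) = 0:
8x + 5 = 0
x = -5 / 8 = -5/8
This is a linear equation in x, so there is exactly one solution.
Number of critical points: 1

1


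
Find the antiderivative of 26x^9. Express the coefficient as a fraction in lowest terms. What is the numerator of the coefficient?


Apply the power rule for integration:
integral of ax^n dx = a/(n+1) * x^(n+1) + C
integral of 26x^9 dx
= 26/10 * x^10 + C
= 13/5 * x^10 + C
The coefficient in lowest terms is 13/5, and its numerator is 13

13


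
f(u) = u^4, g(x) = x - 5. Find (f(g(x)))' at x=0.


Using the chain rule: (f(g(x)))' = f'(g(x)) * g'(x)
First, find g(0):
g(0) = 1 * 0 - 5 = -5
Next, f'(u) = 4u^3
And g'(x) = 1
So f'(g(0)) * g'(0)
= 4 * (-5)^3 * 1
= 4 * (-125) * 1
= -500

-500


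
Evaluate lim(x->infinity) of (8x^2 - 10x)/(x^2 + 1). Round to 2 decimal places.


For limits at infinity with equal-degree polynomials,
we compare leading coefficients.
Numerator leading term: 8x^2
Denominator leading term: x^2
Divide both by x^2:
lim = (8 - 10/x) / (1 + 1/x^2)
As x -> infinity, the 1/x and 1/x^2 terms vanish:
= 8/1 = 8 = 8.00

8.00


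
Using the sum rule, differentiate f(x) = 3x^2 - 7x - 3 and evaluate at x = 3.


Differentiate term by term using power and sum rules:
f(x) = 3x^2 - 7x - 3
f'(x) = 6x - 7
Substitute x = 3:
f'(3) = 6 * 3 - 7
= 18 - 7
= 11

11


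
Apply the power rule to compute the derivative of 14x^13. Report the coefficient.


We apply the power rule: d/dx [ax^n] = a*n * x^(n-1)
d/dx [14x^13]
= 14 * 13 * x^(13-1)
= 182x^12
The coefficient is 182

182


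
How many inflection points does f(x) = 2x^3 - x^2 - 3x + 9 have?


Inflection points occur where f''(x) = 0 and concavity changes.
f(x) = 2x^3 - x^2 - 3x + 9
f'(x) = 6x^2 - 2x - 3
f''(x) = 12x - 2
Set f''(x) = 0:
12x - 2 = 0
x = 2 / 12 = 1/6
Since f''(x) is linear (degree 1), it changes sign at this point.
Therefore there is exactly 1 inflection point.

1


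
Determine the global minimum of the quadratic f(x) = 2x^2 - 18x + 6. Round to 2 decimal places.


For a quadratic f(x) = ax^2 + bx + c with a > 0, the minimum is at the vertex.
Vertex x-coordinate: x = -b/(2a)
x = -(-18) / (2 * 2)
x = 18/4 = 9/2
Substitute back to find the minimum value:
f(9/2) = 2 * (9/2)^2 - 18 * (9/2) + 6
= 81/2 - 81 + 6
= -69/2 = -34.50

-34.50


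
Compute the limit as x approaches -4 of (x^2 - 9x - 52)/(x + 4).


Direct substitution gives 0/0, so we factor the numerator.
Factor: (x^2 - 9x - 52) = (x + 4)(x - 13)
Cancel the common factor (x + 4):
(x^2 - 9x - 52)/(x + 4) = (x - 13)
Now substitute x = -4:
= (-4) - (13) = -17

-17


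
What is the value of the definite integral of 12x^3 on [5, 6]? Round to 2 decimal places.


Find the antiderivative of 12x^3:
F(x) = 12/4 * x^4
Apply the Fundamental Theorem of Calculus:
F(6) - F(5)
= 12/4 * 6^4 - 12/4 * 5^4
= 12/4 * (1296 - 625)
= 12/4 * 671
= 2013 = 2013.00

2013.00


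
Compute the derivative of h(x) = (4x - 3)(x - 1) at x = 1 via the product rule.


Let u(x) = 4x - 3 and v(x) = x - 1
u'(x) = 4
v'(x) = 1
Product rule: h'(x) = u'(x)*v(x) + u(x)*v'(x)
= 4 * (x - 1) + (4x - 3) * 1
At x = 1:
u(1) = 4 * 1 - 3 = 1
v(1) = 1 * 1 - 1 = 0
h'(1) = 4 * 0 + 1 * 1
= 0 + 1
= 1

1


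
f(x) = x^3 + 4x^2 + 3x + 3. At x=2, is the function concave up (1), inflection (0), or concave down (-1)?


Concavity is determined by the sign of f''(x).
f(x) = x^3 + 4x^2 + 3x + 3
f'(x) = 3x^2 + 8x + 3
f''(x) = 6x + 8
f''(2) = 6 * 2 + 8
= 12 + 8
= 20
Since f''(2) > 0, the function is concave up (1)

1


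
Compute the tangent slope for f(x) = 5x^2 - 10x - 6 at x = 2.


The slope of the tangent line equals f'(x) at the point.
f(x) = 5x^2 - 10x - 6
f'(x) = 10x - 10
At x = 2:
f'(2) = 10 * 2 - 10
= 20 - 10
= 10

10


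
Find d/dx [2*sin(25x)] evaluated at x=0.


Apply the chain rule to differentiate 2*sin(25x):
d/dx [2*sin(25x)]
= 2 * cos(25x) * d/dx(25x)
= 2 * 25 * cos(25x)
= 50 * cos(25x)
Evaluate at x = 0:
= 50 * cos(0)
= 50 * 1
= 50

50


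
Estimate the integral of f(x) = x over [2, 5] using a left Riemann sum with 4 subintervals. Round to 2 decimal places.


Left Riemann sum uses left endpoints of each subinterval.
Interval: [2, 5], n = 4
dx = (5 - 2) / 4 = 3/4
Left endpoints: [2, 11/4, 7/2, 17/4]
f values: [2, 11/4, 7/2, 17/4]
Sum = dx * (sum of f values)
= 3/4 * 25/2
= 75/8 ≈ 9.38

9.38


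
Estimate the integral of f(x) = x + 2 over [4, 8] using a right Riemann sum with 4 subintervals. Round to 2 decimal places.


Right Riemann sum uses right endpoints of each subinterval.
Interval: [4, 8], n = 4
dx = (8 - 4) / 4 = 1
Right endpoints: [5, 6, 7, 8]
f values: [7, 8, 9, 10]
Sum = dx * (sum of f values)
= 1 * 34
= 34 = 34.00

34.00


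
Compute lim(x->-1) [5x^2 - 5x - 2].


Since polynomials are continuous, we use direct substitution.
lim(x->-1) of 5x^2 - 5x - 2
= 5 * (-1)^2 - 5 * (-1) - 2
= 5 + 5 - 2
= 8

8


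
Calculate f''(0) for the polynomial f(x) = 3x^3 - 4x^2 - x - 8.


First derivative:
f'(x) = 9x^2 - 8x - 1
Second derivative:
f''(x) = 18x - 8
Substitute x = 0:
f''(0) = 18 * 0 - 8
= 0 - 8
= -8

-8


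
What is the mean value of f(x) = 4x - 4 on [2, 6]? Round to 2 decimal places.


Average value = 1/(b-a) * integral from a to b of f(x) dx
First compute the integral of 4x - 4:
F(x) = 2x^2 - 4x
F(6) = 2 * 36 - 4 * 6 = 48
F(2) = 2 * 4 - 4 * 2 = 0
Integral = 48 - 0 = 48
Average = 48 / (6 - 2) = 48 / 4
= 12 = 12.00

12.00


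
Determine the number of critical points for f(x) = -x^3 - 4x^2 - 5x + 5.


Find where f'(x) = 0:
f(x) = -x^3 - 4x^2 - 5x + 5
f'(x) = -3x^2 - 8x - 5
This is a quadratic in x. Use the discriminant to count real roots.
Discriminant = (-8)^2 - 4 * (-3) * (-5)
= 64 - 60
= 4
Since discriminant > 0, f'(x) = 0 has 2 real solutions.
Number of critical points: 2

2


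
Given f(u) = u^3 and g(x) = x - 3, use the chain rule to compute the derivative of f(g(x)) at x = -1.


Using the chain rule: (f(g(x)))' = f'(g(x)) * g'(x)
First, find g(-1):
g(-1) = 1 * (-1) - 3 = -4
Next, f'(u) = 3u^2
And g'(x) = 1
So f'(g(-1)) * g'(-1)
= 3 * (-4)^2 * 1
= 3 * 16 * 1
= 48

48


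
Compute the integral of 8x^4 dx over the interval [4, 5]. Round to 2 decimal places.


Find the antiderivative of 8x^4:
F(x) = 8/5 * x^5
Apply the Fundamental Theorem of Calculus:
F(5) - F(4)
= 8/5 * 5^5 - 8/5 * 4^5
= 8/5 * (3125 - 1024)
= 8/5 * 2101
= 16808/5 = 3361.60

3361.60


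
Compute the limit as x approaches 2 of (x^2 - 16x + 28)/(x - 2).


Direct substitution gives 0/0, so we factor the numerator.
Factor: (x^2 - 16x + 28) = (x - 2)(x - 14)
Cancel the common factor (x - 2):
(x^2 - 16x + 28)/(x - 2) = (x - 14)
Now substitute x = 2:
= (2) - (14) = -12

-12


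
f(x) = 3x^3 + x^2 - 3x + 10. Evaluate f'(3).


Differentiate f(x) = 3x^3 + x^2 - 3x + 10 term by term:
f'(x) = 9x^2 + 2x - 3
Substitute x = 3:
f'(3) = 9 * 3^2 + 2 * 3 - 3
= 81 + 6 - 3
= 84

84


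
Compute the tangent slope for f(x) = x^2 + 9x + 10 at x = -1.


The slope of the tangent line equals f'(x) at the point.
f(x) = x^2 + 9x + 10
f'(x) = 2x + 9
At x = -1:
f'(-1) = 2 * (-1) + 9
= -2 + 9
= 7

7


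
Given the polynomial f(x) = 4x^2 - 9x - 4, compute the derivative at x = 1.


Differentiate term by term using power and sum rules:
f(x) = 4x^2 - 9x - 4
f'(x) = 8x - 9
Substitute x = 1:
f'(1) = 8 * 1 - 9
= 8 - 9
= -1

-1


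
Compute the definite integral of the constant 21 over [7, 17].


The integral of a constant k over [a, b] equals k * (b - a).
integral from 7 to 17 of 21 dx
= 21 * (17 - 7)
= 21 * 10
= 210

210


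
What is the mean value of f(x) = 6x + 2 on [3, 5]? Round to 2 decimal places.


Average value = 1/(b-a) * integral from a to b of f(x) dx
First compute the integral of 6x + 2:
F(x) = 3x^2 + 2x
F(5) = 3 * 25 + 2 * 5 = 85
F(3) = 3 * 9 + 2 * 3 = 33
Integral = 85 - 33 = 52
Average = 52 / (5 - 3) = 52 / 2
= 26 = 26.00

26.00


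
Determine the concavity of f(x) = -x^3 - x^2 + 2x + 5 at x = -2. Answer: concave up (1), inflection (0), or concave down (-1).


Concavity is determined by the sign of f''(x).
f(x) = -x^3 - x^2 + 2x + 5
f'(x) = -3x^2 - 2x + 2
f''(x) = -6x - 2
f''(-2) = -6 * (-2) - 2
= 12 - 2
= 10
Since f''(-2) > 0, the function is concave up (1)

1


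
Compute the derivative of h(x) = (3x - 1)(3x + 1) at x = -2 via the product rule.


Let u(x) = 3x - 1 and v(x) = 3x + 1
u'(x) = 3
v'(x) = 3
Product rule: h'(x) = u'(x)*v(x) + u(x)*v'(x)
= 3 * (3x + 1) + (3x - 1) * 3
At x = -2:
u(-2) = 3 * (-2) - 1 = -7
v(-2) = 3 * (-2) + 1 = -5
h'(-2) = 3 * (-5) + (-7) * 3
= -15 - 21
= -36

-36


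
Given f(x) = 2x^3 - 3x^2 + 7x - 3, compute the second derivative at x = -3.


First derivative:
f'(x) = 6x^2 - 6x + 7
Second derivative:
f''(x) = 12x - 6
Substitute x = -3:
f''(-3) = 12 * (-3) - 6
= -36 - 6
= -42

-42


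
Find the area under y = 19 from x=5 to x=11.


The area under a constant function y = 19 is a rectangle.
Width = 11 - 5 = 6
Height = 19
Area = width * height
= 6 * 19
= 114

114


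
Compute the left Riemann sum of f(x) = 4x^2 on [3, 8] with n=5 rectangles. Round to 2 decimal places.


Left Riemann sum uses left endpoints of each subinterval.
Interval: [3, 8], n = 5
dx = (8 - 3) / 5 = 1
Left endpoints: [3, 4, 5, 6, 7]
f values: [36, 64, 100, 144, 196]
Sum = dx * (sum of f values)
= 1 * 540
= 540 = 540.00

540.00


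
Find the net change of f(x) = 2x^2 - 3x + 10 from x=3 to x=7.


Net change = f(b) - f(a)
f(x) = 2x^2 - 3x + 10
Compute f(7):
f(7) = 2 * 7^2 - 3 * 7 + 10
= 98 - 21 + 10
= 87
Compute f(3):
f(3) = 2 * 3^2 - 3 * 3 + 10
= 18 - 9 + 10
= 19
Net change = 87 - 19 = 68

68


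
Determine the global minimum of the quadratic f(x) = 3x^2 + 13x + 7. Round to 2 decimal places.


For a quadratic f(x) = ax^2 + bx + c with a > 0, the minimum is at the vertex.
Vertex x-coordinate: x = -b/(2a)
x = -(13) / (2 * 3)
x = -13/6
Substitute back to find the minimum value:
f(-13/6) = 3 * (-13/6)^2 + 13 * (-13/6) + 7
= 169/12 - 169/6 + 7
= -85/12 ≈ -7.08

-7.08


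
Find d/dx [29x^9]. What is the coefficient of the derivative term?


We apply the power rule: d/dx [ax^n] = a*n * x^(n-1)
d/dx [29x^9]
= 29 * 9 * x^(9-1)
= 261x^8
The coefficient is 261

261


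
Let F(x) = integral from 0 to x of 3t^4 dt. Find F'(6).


By the Fundamental Theorem of Calculus (Part 1):
If F(x) = integral from 0 to x of f(t) dt, then F'(x) = f(x)
Here f(t) = 3t^4
So F'(x) = 3x^4
Evaluate at x = 6:
F'(6) = 3 * 6^4
= 3 * 1296
= 3888

3888


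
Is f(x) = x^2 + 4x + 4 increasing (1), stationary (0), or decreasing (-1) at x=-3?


Compute f'(x) to determine behavior:
f'(x) = 2x + 4
f'(-3) = 2 * (-3) + 4
= -6 + 4
= -2
Since f'(-3) < 0, the function is decreasing (-1)

-1


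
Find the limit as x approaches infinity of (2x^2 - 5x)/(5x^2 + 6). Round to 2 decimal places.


For limits at infinity with equal-degree polynomials,
we compare leading coefficients.
Numerator leading term: 2x^2
Denominator leading term: 5x^2
Divide both by x^2:
lim = (2 - 5/x) / (5 + 6/x^2)
As x -> infinity, the 1/x and 1/x^2 terms vanish:
= 2/5 = 0.40

0.40


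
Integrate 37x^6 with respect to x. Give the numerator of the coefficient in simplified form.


Apply the power rule for integration:
integral of ax^n dx = a/(n+1) * x^(n+1) + C
integral of 37x^6 dx
= 37/7 * x^7 + C
The coefficient in lowest terms is 37/7, and its numerator is 37

37


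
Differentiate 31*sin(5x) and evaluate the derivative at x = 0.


Apply the chain rule to differentiate 31*sin(5x):
d/dx [31*sin(5x)]
= 31 * cos(5x) * d/dx(5x)
= 31 * 5 * cos(5x)
= 155 * cos(5x)
Evaluate at x = 0:
= 155 * cos(0)
= 155 * 1
= 155

155


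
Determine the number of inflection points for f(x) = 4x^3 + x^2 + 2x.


Inflection points occur where f''(x) = 0 and concavity changes.
f(x) = 4x^3 + x^2 + 2x
f'(x) = 12x^2 + 2x + 2
f''(x) = 24x + 2
Set f''(x) = 0:
24x + 2 = 0
x = -2 / 24 = -1/12
Since f''(x) is linear (degree 1), it changes sign at this point.
Therefore there is exactly 1 inflection point.

1


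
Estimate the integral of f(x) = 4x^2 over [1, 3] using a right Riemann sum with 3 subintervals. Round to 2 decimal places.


Right Riemann sum uses right endpoints of each subinterval.
Interval: [1, 3], n = 3
dx = (3 - 1) / 3 = 2/3
Right endpoints: [5/3, 7/3, 3]
f values: [100/9, 196/9, 36]
Sum = dx * (sum of f values)
= 2/3 * 620/9
= 1240/27 ≈ 45.93

45.93


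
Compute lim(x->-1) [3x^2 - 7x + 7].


Since polynomials are continuous, we use direct substitution.
lim(x->-1) of 3x^2 - 7x + 7
= 3 * (-1)^2 - 7 * (-1) + 7
= 3 + 7 + 7
= 17

17


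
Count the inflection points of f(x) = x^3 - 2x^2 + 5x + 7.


Inflection points occur where f''(x) = 0 and concavity changes.
f(x) = x^3 - 2x^2 + 5x + 7
f'(x) = 3x^2 - 4x + 5
f''(x) = 6x - 4
Set f''(x) = 0:
6x - 4 = 0
x = 4 / 6 = 2/3
Since f''(x) is linear (degree 1), it changes sign at this point.
Therefore there is exactly 1 inflection point.

1


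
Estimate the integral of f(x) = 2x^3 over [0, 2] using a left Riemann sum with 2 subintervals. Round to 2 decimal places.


Left Riemann sum uses left endpoints of each subinterval.
Interval: [0, 2], n = 2
dx = (2 - 0) / 2 = 1
Left endpoints: [0, 1]
f values: [0, 2]
Sum = dx * (sum of f values)
= 1 * 2
= 2 = 2.00

2.00


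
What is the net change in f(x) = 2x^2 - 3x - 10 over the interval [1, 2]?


Net change = f(b) - f(a)
f(x) = 2x^2 - 3x - 10
Compute f(2):
f(2) = 2 * 2^2 - 3 * 2 - 10
= 8 - 6 - 10
= -8
Compute f(1):
f(1) = 2 * 1^2 - 3 * 1 - 10
= 2 - 3 - 10
= -11
Net change = -8 - (-11) = 3

3


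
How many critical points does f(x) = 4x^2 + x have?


Find where f'(x) = 0:
f'(x) = 8x + 1
Set f'(x) = 0:
8x + 1 = 0
x = -1 / 8 = -1/8
This is a linear equation in x, so there is exactly one solution.
Number of critical points: 1

1


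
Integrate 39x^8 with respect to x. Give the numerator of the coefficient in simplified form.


Apply the power rule for integration:
integral of ax^n dx = a/(n+1) * x^(n+1) + C
integral of 39x^8 dx
= 39/9 * x^9 + C
= 13/3 * x^9 + C
The coefficient in lowest terms is 13/3, and its numerator is 13

13


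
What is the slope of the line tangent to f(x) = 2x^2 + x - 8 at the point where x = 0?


The slope of the tangent line equals f'(x) at the point.
f(x) = 2x^2 + x - 8
f'(x) = 4x + 1
At x = 0:
f'(0) = 4 * 0 + 1
= 0 + 1
= 1

1


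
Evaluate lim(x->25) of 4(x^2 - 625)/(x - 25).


Direct substitution gives 0/0, so we factor the numerator.
Factor: 4(x^2 - 625) = 4 * (x - 25)(x + 25)
Cancel the common factor (x - 25):
4(x^2 - 625)/(x - 25) = 4 * (x + 25)
Now substitute x = 25:
= 4 * (25 + 25) = 200

200


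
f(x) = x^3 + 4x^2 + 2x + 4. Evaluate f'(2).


Differentiate f(x) = x^3 + 4x^2 + 2x + 4 term by term:
f'(x) = 3x^2 + 8x + 2
Substitute x = 2:
f'(2) = 3 * 2^2 + 8 * 2 + 2
= 12 + 16 + 2
= 30

30


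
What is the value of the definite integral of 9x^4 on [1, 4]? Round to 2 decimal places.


Find the antiderivative of 9x^4:
F(x) = 9/5 * x^5
Apply the Fundamental Theorem of Calculus:
F(4) - F(1)
= 9/5 * 4^5 - 9/5 * 1^5
= 9/5 * (1024 - 1)
= 9/5 * 1023
= 9207/5 = 1841.40

1841.40


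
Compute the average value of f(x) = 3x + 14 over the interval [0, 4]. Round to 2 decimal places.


Average value = 1/(b-a) * integral from a to b of f(x) dx
First compute the integral of 3x + 14:
F(x) = (3/2)x^2 + 14x
F(4) = 3/2 * 16 + 14 * 4 = 80
F(0) = 3/2 * 0 + 14 * 0 = 0
Integral = 80 - 0 = 80
Average = 80 / (4 - 0) = 80 / 4
= 20 = 20.00

20.00


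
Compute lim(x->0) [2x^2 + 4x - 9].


Since polynomials are continuous, we use direct substitution.
lim(x->0) of 2x^2 + 4x - 9
= 2 * 0^2 + 4 * 0 - 9
= 0 + 0 - 9
= -9

-9


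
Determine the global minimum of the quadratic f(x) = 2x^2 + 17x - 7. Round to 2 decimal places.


For a quadratic f(x) = ax^2 + bx + c with a > 0, the minimum is at the vertex.
Vertex x-coordinate: x = -b/(2a)
x = -(17) / (2 * 2)
x = -17/4
Substitute back to find the minimum value:
f(-17/4) = 2 * (-17/4)^2 + 17 * (-17/4) - 7
= 289/8 - 289/4 - 7
= -345/8 ≈ -43.13

-43.13


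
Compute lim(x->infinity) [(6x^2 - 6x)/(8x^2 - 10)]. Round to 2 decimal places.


For limits at infinity with equal-degree polynomials,
we compare leading coefficients.
Numerator leading term: 6x^2
Denominator leading term: 8x^2
Divide both by x^2:
lim = (6 - 6/x) / (8 - 10/x^2)
As x -> infinity, the 1/x and 1/x^2 terms vanish:
= 6/8 = 3/4 = 0.75

0.75


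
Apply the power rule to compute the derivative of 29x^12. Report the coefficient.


We apply the power rule: d/dx [ax^n] = a*n * x^(n-1)
d/dx [29x^12]
= 29 * 12 * x^(12-1)
= 348x^11
The coefficient is 348

348


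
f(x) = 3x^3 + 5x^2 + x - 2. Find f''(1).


First derivative:
f'(x) = 9x^2 + 10x + 1
Second derivative:
f''(x) = 18x + 10
Substitute x = 1:
f''(1) = 18 * 1 + 10
= 18 + 10
= 28

28


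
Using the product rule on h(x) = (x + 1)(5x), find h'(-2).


Let u(x) = x + 1 and v(x) = 5x
u'(x) = 1
v'(x) = 5
Product rule: h'(x) = u'(x)*v(x) + u(x)*v'(x)
= 1 * (5x) + (x + 1) * 5
At x = -2:
u(-2) = 1 * (-2) + 1 = -1
v(-2) = 5 * (-2) + 0 = -10
h'(-2) = 1 * (-10) + (-1) * 5
= -10 - 5
= -15

-15


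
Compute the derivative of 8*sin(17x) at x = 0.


Apply the chain rule to differentiate 8*sin(17x):
d/dx [8*sin(17x)]
= 8 * cos(17x) * d/dx(17x)
= 8 * 17 * cos(17x)
= 136 * cos(17x)
Evaluate at x = 0:
= 136 * cos(0)
= 136 * 1
= 136

136


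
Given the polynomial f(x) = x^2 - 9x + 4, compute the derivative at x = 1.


Differentiate term by term using power and sum rules:
f(x) = x^2 - 9x + 4
f'(x) = 2x - 9
Substitute x = 1:
f'(1) = 2 * 1 - 9
= 2 - 9
= -7

-7


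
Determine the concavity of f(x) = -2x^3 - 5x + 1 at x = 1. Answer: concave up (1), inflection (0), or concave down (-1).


Concavity is determined by the sign of f''(x).
f(x) = -2x^3 - 5x + 1
f'(x) = -6x^2 - 5
f''(x) = -12x
f''(1) = -12 * 1 + 0
= -12 + 0
= -12
Since f''(1) < 0, the function is concave down (-1)

-1


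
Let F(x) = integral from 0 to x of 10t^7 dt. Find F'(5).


By the Fundamental Theorem of Calculus (Part 1):
If F(x) = integral from 0 to x of f(t) dt, then F'(x) = f(x)
Here f(t) = 10t^7
So F'(x) = 10x^7
Evaluate at x = 5:
F'(5) = 10 * 5^7
= 10 * 78125
= 781250

781250


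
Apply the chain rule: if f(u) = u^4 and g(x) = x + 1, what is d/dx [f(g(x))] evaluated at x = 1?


Using the chain rule: (f(g(x)))' = f'(g(x)) * g'(x)
First, find g(1):
g(1) = 1 * 1 + 1 = 2
Next, f'(u) = 4u^3
And g'(x) = 1
So f'(g(1)) * g'(1)
= 4 * 2^3 * 1
= 4 * 8 * 1
= 32

32


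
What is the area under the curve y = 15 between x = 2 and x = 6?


The area under a constant function y = 15 is a rectangle.
Width = 6 - 2 = 4
Height = 15
Area = width * height
= 4 * 15
= 60

60


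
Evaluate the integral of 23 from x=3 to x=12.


The integral of a constant k over [a, b] equals k * (b - a).
integral from 3 to 12 of 23 dx
= 23 * (12 - 3)
= 23 * 9
= 207

207


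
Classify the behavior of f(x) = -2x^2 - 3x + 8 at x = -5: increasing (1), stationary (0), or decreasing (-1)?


Compute f'(x) to determine behavior:
f'(x) = -4x - 3
f'(-5) = -4 * (-5) - 3
= 20 - 3
= 17
Since f'(-5) > 0, the function is increasing (1)

1


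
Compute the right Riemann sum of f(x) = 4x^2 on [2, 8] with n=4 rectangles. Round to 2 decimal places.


Right Riemann sum uses right endpoints of each subinterval.
Interval: [2, 8], n = 4
dx = (8 - 2) / 4 = 3/2
Right endpoints: [7/2, 5, 13/2, 8]
f values: [49, 100, 169, 256]
Sum = dx * (sum of f values)
= 3/2 * 574
= 861 = 861.00

861.00


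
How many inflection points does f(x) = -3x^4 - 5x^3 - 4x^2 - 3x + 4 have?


Inflection points occur where f''(x) = 0 and concavity changes.
f(x) = -3x^4 - 5x^3 - 4x^2 - 3x + 4
f'(x) = -12x^3 - 15x^2 - 8x - 3
f''(x) = -36x^2 - 30x - 8
This is a quadratic in x. Use the discriminant to count real roots.
Discriminant = (-30)^2 - 4 * (-36) * (-8)
= 900 - 1152
= -252
Since discriminant < 0, f''(x) = 0 has no real solutions.
Number of inflection points: 0

0


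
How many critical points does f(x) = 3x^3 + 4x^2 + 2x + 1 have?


Find where f'(x) = 0:
f(x) = 3x^3 + 4x^2 + 2x + 1
f'(x) = 9x^2 + 8x + 2
This is a quadratic in x. Use the discriminant to count real roots.
Discriminant = (8)^2 - 4 * 9 * 2
= 64 - 72
= -8
Since discriminant < 0, f'(x) = 0 has no real solutions.
Number of critical points: 0

0


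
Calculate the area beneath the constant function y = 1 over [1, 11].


The area under a constant function y = 1 is a rectangle.
Width = 11 - 1 = 10
Height = 1
Area = width * height
= 10 * 1
= 10

10


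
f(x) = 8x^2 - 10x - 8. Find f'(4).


Differentiate term by term using power and sum rules:
f(x) = 8x^2 - 10x - 8
f'(x) = 16x - 10
Substitute x = 4:
f'(4) = 16 * 4 - 10
= 64 - 10
= 54

54


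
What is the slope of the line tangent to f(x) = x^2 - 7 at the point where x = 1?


The slope of the tangent line equals f'(x) at the point.
f(x) = x^2 - 7
f'(x) = 2x
At x = 1:
f'(1) = 2 * 1 + 0
= 2 + 0
= 2

2


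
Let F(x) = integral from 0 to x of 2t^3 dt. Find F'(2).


By the Fundamental Theorem of Calculus (Part 1):
If F(x) = integral from 0 to x of f(t) dt, then F'(x) = f(x)
Here f(t) = 2t^3
So F'(x) = 2x^3
Evaluate at x = 2:
F'(2) = 2 * 2^3
= 2 * 8
= 16

16


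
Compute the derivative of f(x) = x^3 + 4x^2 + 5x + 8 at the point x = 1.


Differentiate f(x) = x^3 + 4x^2 + 5x + 8 term by term:
f'(x) = 3x^2 + 8x + 5
Substitute x = 1:
f'(1) = 3 * 1^2 + 8 * 1 + 5
= 3 + 8 + 5
= 16

16


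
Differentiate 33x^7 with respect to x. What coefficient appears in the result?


We apply the power rule: d/dx [ax^n] = a*n * x^(n-1)
d/dx [33x^7]
= 33 * 7 * x^(7-1)
= 231x^6
The coefficient is 231

231


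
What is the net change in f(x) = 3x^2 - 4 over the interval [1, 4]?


Net change = f(b) - f(a)
f(x) = 3x^2 - 4
Compute f(4):
f(4) = 3 * 4^2 + 0 * 4 - 4
= 48 + 0 - 4
= 44
Compute f(1):
f(1) = 3 * 1^2 + 0 * 1 - 4
= 3 + 0 - 4
= -1
Net change = 44 - (-1) = 45

45


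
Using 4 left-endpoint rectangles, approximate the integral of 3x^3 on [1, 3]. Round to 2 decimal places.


Left Riemann sum uses left endpoints of each subinterval.
Interval: [1, 3], n = 4
dx = (3 - 1) / 4 = 1/2
Left endpoints: [1, 3/2, 2, 5/2]
f values: [3, 81/8, 24, 375/8]
Sum = dx * (sum of f values)
= 1/2 * 84
= 42 = 42.00

42.00


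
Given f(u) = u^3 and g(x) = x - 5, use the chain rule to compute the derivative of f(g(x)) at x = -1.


Using the chain rule: (f(g(x)))' = f'(g(x)) * g'(x)
First, find g(-1):
g(-1) = 1 * (-1) - 5 = -6
Next, f'(u) = 3u^2
And g'(x) = 1
So f'(g(-1)) * g'(-1)
= 3 * (-6)^2 * 1
= 3 * 36 * 1
= 108

108


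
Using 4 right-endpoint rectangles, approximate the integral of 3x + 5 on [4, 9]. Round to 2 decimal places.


Right Riemann sum uses right endpoints of each subinterval.
Interval: [4, 9], n = 4
dx = (9 - 4) / 4 = 5/4
Right endpoints: [21/4, 13/2, 31/4, 9]
f values: [83/4, 49/2, 113/4, 32]
Sum = dx * (sum of f values)
= 5/4 * 211/2
= 1055/8 ≈ 131.88

131.88


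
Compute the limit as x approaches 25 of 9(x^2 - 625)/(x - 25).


Direct substitution gives 0/0, so we factor the numerator.
Factor: 9(x^2 - 625) = 9 * (x - 25)(x + 25)
Cancel the common factor (x - 25):
9(x^2 - 625)/(x - 25) = 9 * (x + 25)
Now substitute x = 25:
= 9 * (25 + 25) = 450

450


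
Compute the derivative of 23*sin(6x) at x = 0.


Apply the chain rule to differentiate 23*sin(6x):
d/dx [23*sin(6x)]
= 23 * cos(6x) * d/dx(6x)
= 23 * 6 * cos(6x)
= 138 * cos(6x)
Evaluate at x = 0:
= 138 * cos(0)
= 138 * 1
= 138

138


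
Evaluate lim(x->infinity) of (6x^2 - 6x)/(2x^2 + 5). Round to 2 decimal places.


For limits at infinity with equal-degree polynomials,
we compare leading coefficients.
Numerator leading term: 6x^2
Denominator leading term: 2x^2
Divide both by x^2:
lim = (6 - 6/x) / (2 + 5/x^2)
As x -> infinity, the 1/x and 1/x^2 terms vanish:
= 6/2 = 3 = 3.00

3.00


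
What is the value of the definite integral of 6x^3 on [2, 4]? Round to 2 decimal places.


Find the antiderivative of 6x^3:
F(x) = 6/4 * x^4
Apply the Fundamental Theorem of Calculus:
F(4) - F(2)
= 6/4 * 4^4 - 6/4 * 2^4
= 6/4 * (256 - 16)
= 6/4 * 240
= 360 = 360.00

360.00


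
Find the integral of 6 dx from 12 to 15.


The integral of a constant k over [a, b] equals k * (b - a).
integral from 12 to 15 of 6 dx
= 6 * (15 - 12)
= 6 * 3
= 18

18


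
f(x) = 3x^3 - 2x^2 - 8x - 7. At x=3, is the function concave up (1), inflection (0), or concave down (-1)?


Concavity is determined by the sign of f''(x).
f(x) = 3x^3 - 2x^2 - 8x - 7
f'(x) = 9x^2 - 4x - 8
f''(x) = 18x - 4
f''(3) = 18 * 3 - 4
= 54 - 4
= 50
Since f''(3) > 0, the function is concave up (1)

1


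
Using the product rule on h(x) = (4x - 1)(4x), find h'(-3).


Let u(x) = 4x - 1 and v(x) = 4x
u'(x) = 4
v'(x) = 4
Product rule: h'(x) = u'(x)*v(x) + u(x)*v'(x)
= 4 * (4x) + (4x - 1) * 4
At x = -3:
u(-3) = 4 * (-3) - 1 = -13
v(-3) = 4 * (-3) + 0 = -12
h'(-3) = 4 * (-12) + (-13) * 4
= -48 - 52
= -100

-100


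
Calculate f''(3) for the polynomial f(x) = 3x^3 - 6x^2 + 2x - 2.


First derivative:
f'(x) = 9x^2 - 12x + 2
Second derivative:
f''(x) = 18x - 12
Substitute x = 3:
f''(3) = 18 * 3 - 12
= 54 - 12
= 42

42


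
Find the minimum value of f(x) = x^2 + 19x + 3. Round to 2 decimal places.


For a quadratic f(x) = ax^2 + bx + c with a > 0, the minimum is at the vertex.
Vertex x-coordinate: x = -b/(2a)
x = -(19) / (2 * 1)
x = -19/2
Substitute back to find the minimum value:
f(-19/2) = 1 * (-19/2)^2 + 19 * (-19/2) + 3
= 361/4 - 361/2 + 3
= -349/4 = -87.25

-87.25


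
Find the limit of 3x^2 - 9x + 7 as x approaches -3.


Since polynomials are continuous, we use direct substitution.
lim(x->-3) of 3x^2 - 9x + 7
= 3 * (-3)^2 - 9 * (-3) + 7
= 27 + 27 + 7
= 61

61


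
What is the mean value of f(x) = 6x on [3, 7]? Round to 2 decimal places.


Average value = 1/(b-a) * integral from a to b of f(x) dx
First compute the integral of 6x:
F(x) = 3x^2
F(7) = 3 * 49 + 0 * 7 = 147
F(3) = 3 * 9 + 0 * 3 = 27
Integral = 147 - 27 = 120
Average = 120 / (7 - 3) = 120 / 4
= 30 = 30.00

30.00


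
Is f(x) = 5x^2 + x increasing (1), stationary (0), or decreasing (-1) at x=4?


Compute f'(x) to determine behavior:
f'(x) = 10x + 1
f'(4) = 10 * 4 + 1
= 40 + 1
= 41
Since f'(4) > 0, the function is increasing (1)

1


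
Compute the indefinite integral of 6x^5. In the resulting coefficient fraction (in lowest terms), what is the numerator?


Apply the power rule for integration:
integral of ax^n dx = a/(n+1) * x^(n+1) + C
integral of 6x^5 dx
= 6/6 * x^6 + C
= 1 * x^6 + C
The coefficient in lowest terms is 1 = 1/1, so its numerator is 1

1


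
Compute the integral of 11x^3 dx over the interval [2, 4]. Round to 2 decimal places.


Find the antiderivative of 11x^3:
F(x) = 11/4 * x^4
Apply the Fundamental Theorem of Calculus:
F(4) - F(2)
= 11/4 * 4^4 - 11/4 * 2^4
= 11/4 * (256 - 16)
= 11/4 * 240
= 660 = 660.00

660.00


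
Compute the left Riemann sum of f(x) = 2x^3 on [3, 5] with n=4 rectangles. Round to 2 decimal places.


Left Riemann sum uses left endpoints of each subinterval.
Interval: [3, 5], n = 4
dx = (5 - 3) / 4 = 1/2
Left endpoints: [3, 7/2, 4, 9/2]
f values: [54, 343/4, 128, 729/4]
Sum = dx * (sum of f values)
= 1/2 * 450
= 225 = 225.00

225.00


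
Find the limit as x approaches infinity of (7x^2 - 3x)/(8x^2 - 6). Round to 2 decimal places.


For limits at infinity with equal-degree polynomials,
we compare leading coefficients.
Numerator leading term: 7x^2
Denominator leading term: 8x^2
Divide both by x^2:
lim = (7 - 3/x) / (8 - 6/x^2)
As x -> infinity, the 1/x and 1/x^2 terms vanish:
= 7/8 ≈ 0.88

0.88


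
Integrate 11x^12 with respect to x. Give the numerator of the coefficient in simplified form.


Apply the power rule for integration:
integral of ax^n dx = a/(n+1) * x^(n+1) + C
integral of 11x^12 dx
= 11/13 * x^13 + C
The coefficient in lowest terms is 11/13, and its numerator is 11

11


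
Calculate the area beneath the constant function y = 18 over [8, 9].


The area under a constant function y = 18 is a rectangle.
Width = 9 - 8 = 1
Height = 18
Area = width * height
= 1 * 18
= 18

18


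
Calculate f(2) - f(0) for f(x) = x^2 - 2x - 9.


Net change = f(b) - f(a)
f(x) = x^2 - 2x - 9
Compute f(2):
f(2) = 1 * 2^2 - 2 * 2 - 9
= 4 - 4 - 9
= -9
Compute f(0):
f(0) = 1 * 0^2 - 2 * 0 - 9
= 0 + 0 - 9
= -9
Net change = -9 - (-9) = 0

0


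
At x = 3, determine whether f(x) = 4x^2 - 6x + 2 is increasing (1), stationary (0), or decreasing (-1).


Compute f'(x) to determine behavior:
f'(x) = 8x - 6
f'(3) = 8 * 3 - 6
= 24 - 6
= 18
Since f'(3) > 0, the function is increasing (1)

1


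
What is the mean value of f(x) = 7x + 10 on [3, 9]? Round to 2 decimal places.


Average value = 1/(b-a) * integral from a to b of f(x) dx
First compute the integral of 7x + 10:
F(x) = (7/2)x^2 + 10x
F(9) = 7/2 * 81 + 10 * 9 = 747/2
F(3) = 7/2 * 9 + 10 * 3 = 123/2
Integral = 747/2 - 123/2 = 312
Average = 312 / (9 - 3) = 312 / 6
= 52 = 52.00

52.00


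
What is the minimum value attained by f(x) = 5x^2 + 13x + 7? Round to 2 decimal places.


For a quadratic f(x) = ax^2 + bx + c with a > 0, the minimum is at the vertex.
Vertex x-coordinate: x = -b/(2a)
x = -(13) / (2 * 5)
x = -13/10
Substitute back to find the minimum value:
f(-13/10) = 5 * (-13/10)^2 + 13 * (-13/10) + 7
= 169/20 - 169/10 + 7
= -29/20 = -1.45

-1.45


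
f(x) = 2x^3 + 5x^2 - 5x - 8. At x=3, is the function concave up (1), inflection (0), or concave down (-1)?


Concavity is determined by the sign of f''(x).
f(x) = 2x^3 + 5x^2 - 5x - 8
f'(x) = 6x^2 + 10x - 5
f''(x) = 12x + 10
f''(3) = 12 * 3 + 10
= 36 + 10
= 46
Since f''(3) > 0, the function is concave up (1)

1


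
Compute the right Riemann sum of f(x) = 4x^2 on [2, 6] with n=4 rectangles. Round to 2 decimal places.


Right Riemann sum uses right endpoints of each subinterval.
Interval: [2, 6], n = 4
dx = (6 - 2) / 4 = 1
Right endpoints: [3, 4, 5, 6]
f values: [36, 64, 100, 144]
Sum = dx * (sum of f values)
= 1 * 344
= 344 = 344.00

344.00


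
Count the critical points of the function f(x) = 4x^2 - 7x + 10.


Find where f'(x) = 0:
f'(x) = 8x - 7
Set f'(x) = 0:
8x - 7 = 0
x = 7 / 8 = 7/8
This is a linear equation in x, so there is exactly one solution.
Number of critical points: 1

1


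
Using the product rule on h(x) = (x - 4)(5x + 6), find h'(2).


Let u(x) = x - 4 and v(x) = 5x + 6
u'(x) = 1
v'(x) = 5
Product rule: h'(x) = u'(x)*v(x) + u(x)*v'(x)
= 1 * (5x + 6) + (x - 4) * 5
At x = 2:
u(2) = 1 * 2 - 4 = -2
v(2) = 5 * 2 + 6 = 16
h'(2) = 1 * 16 + (-2) * 5
= 16 - 10
= 6

6


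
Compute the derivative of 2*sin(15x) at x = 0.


Apply the chain rule to differentiate 2*sin(15x):
d/dx [2*sin(15x)]
= 2 * cos(15x) * d/dx(15x)
= 2 * 15 * cos(15x)
= 30 * cos(15x)
Evaluate at x = 0:
= 30 * cos(0)
= 30 * 1
= 30

30


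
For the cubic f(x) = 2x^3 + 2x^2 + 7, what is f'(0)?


Differentiate f(x) = 2x^3 + 2x^2 + 7 term by term:
f'(x) = 6x^2 + 4x
Substitute x = 0:
f'(0) = 6 * 0^2 + 4 * 0 + 0
= 0 + 0 + 0
= 0

0


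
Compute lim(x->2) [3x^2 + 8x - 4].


Since polynomials are continuous, we use direct substitution.
lim(x->2) of 3x^2 + 8x - 4
= 3 * 2^2 + 8 * 2 - 4
= 12 + 16 - 4
= 24

24


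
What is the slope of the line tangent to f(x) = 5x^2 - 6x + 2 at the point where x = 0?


The slope of the tangent line equals f'(x) at the point.
f(x) = 5x^2 - 6x + 2
f'(x) = 10x - 6
At x = 0:
f'(0) = 10 * 0 - 6
= 0 - 6
= -6

-6


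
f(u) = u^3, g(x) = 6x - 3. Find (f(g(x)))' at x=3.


Using the chain rule: (f(g(x)))' = f'(g(x)) * g'(x)
First, find g(3):
g(3) = 6 * 3 - 3 = 15
Next, f'(u) = 3u^2
And g'(x) = 6
So f'(g(3)) * g'(3)
= 3 * 15^2 * 6
= 3 * 225 * 6
= 4050

4050


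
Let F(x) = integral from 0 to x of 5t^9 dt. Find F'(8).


By the Fundamental Theorem of Calculus (Part 1):
If F(x) = integral from 0 to x of f(t) dt, then F'(x) = f(x)
Here f(t) = 5t^9
So F'(x) = 5x^9
Evaluate at x = 8:
F'(8) = 5 * 8^9
= 5 * 134217728
= 671088640

671088640


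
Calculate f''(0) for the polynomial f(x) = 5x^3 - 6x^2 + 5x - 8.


First derivative:
f'(x) = 15x^2 - 12x + 5
Second derivative:
f''(x) = 30x - 12
Substitute x = 0:
f''(0) = 30 * 0 - 12
= 0 - 12
= -12

-12


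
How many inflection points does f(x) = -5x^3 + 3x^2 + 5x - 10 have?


Inflection points occur where f''(x) = 0 and concavity changes.
f(x) = -5x^3 + 3x^2 + 5x - 10
f'(x) = -15x^2 + 6x + 5
f''(x) = -30x + 6
Set f''(x) = 0:
-30x + 6 = 0
x = -6 / (-30) = 1/5
Since f''(x) is linear (degree 1), it changes sign at this point.
Therefore there is exactly 1 inflection point.

1


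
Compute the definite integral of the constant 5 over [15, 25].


The integral of a constant k over [a, b] equals k * (b - a).
integral from 15 to 25 of 5 dx
= 5 * (25 - 15)
= 5 * 10
= 50

50


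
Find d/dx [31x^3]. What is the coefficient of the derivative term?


We apply the power rule: d/dx [ax^n] = a*n * x^(n-1)
d/dx [31x^3]
= 31 * 3 * x^(3-1)
= 93x^2
The coefficient is 93

93


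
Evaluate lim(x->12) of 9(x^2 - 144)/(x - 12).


Direct substitution gives 0/0, so we factor the numerator.
Factor: 9(x^2 - 144) = 9 * (x - 12)(x + 12)
Cancel the common factor (x - 12):
9(x^2 - 144)/(x - 12) = 9 * (x + 12)
Now substitute x = 12:
= 9 * (12 + 12) = 216

216


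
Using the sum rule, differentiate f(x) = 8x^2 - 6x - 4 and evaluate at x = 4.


Differentiate term by term using power and sum rules:
f(x) = 8x^2 - 6x - 4
f'(x) = 16x - 6
Substitute x = 4:
f'(4) = 16 * 4 - 6
= 64 - 6
= 58

58


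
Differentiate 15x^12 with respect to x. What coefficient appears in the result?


We apply the power rule: d/dx [ax^n] = a*n * x^(n-1)
d/dx [15x^12]
= 15 * 12 * x^(12-1)
= 180x^11
The coefficient is 180

180


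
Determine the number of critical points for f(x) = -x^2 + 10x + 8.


Find where f'(x) = 0:
f'(x) = -2x + 10
Set f'(x) = 0:
-2x + 10 = 0
x = -10 / (-2) = 5
This is a linear equation in x, so there is exactly one solution.
Number of critical points: 1

1


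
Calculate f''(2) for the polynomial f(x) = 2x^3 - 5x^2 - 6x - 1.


First derivative:
f'(x) = 6x^2 - 10x - 6
Second derivative:
f''(x) = 12x - 10
Substitute x = 2:
f''(2) = 12 * 2 - 10
= 24 - 10
= 14

14


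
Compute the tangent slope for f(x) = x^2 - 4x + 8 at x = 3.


The slope of the tangent line equals f'(x) at the point.
f(x) = x^2 - 4x + 8
f'(x) = 2x - 4
At x = 3:
f'(3) = 2 * 3 - 4
= 6 - 4
= 2

2


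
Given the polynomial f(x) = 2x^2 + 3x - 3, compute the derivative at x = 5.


Differentiate term by term using power and sum rules:
f(x) = 2x^2 + 3x - 3
f'(x) = 4x + 3
Substitute x = 5:
f'(5) = 4 * 5 + 3
= 20 + 3
= 23

23


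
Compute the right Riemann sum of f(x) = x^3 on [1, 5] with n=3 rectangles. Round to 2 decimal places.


Right Riemann sum uses right endpoints of each subinterval.
Interval: [1, 5], n = 3
dx = (5 - 1) / 3 = 4/3
Right endpoints: [7/3, 11/3, 5]
f values: [343/27, 1331/27, 125]
Sum = dx * (sum of f values)
= 4/3 * 187
= 748/3 ≈ 249.33

249.33


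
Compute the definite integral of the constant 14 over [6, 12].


The integral of a constant k over [a, b] equals k * (b - a).
integral from 6 to 12 of 14 dx
= 14 * (12 - 6)
= 14 * 6
= 84

84


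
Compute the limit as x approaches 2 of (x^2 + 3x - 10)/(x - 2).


Direct substitution gives 0/0, so we factor the numerator.
Factor: (x^2 + 3x - 10) = (x - 2)(x + 5)
Cancel the common factor (x - 2):
(x^2 + 3x - 10)/(x - 2) = (x + 5)
Now substitute x = 2:
= (2) - (-5) = 7

7


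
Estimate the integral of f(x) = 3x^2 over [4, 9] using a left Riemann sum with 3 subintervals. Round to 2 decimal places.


Left Riemann sum uses left endpoints of each subinterval.
Interval: [4, 9], n = 3
dx = (9 - 4) / 3 = 5/3
Left endpoints: [4, 17/3, 22/3]
f values: [48, 289/3, 484/3]
Sum = dx * (sum of f values)
= 5/3 * 917/3
= 4585/9 ≈ 509.44

509.44
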